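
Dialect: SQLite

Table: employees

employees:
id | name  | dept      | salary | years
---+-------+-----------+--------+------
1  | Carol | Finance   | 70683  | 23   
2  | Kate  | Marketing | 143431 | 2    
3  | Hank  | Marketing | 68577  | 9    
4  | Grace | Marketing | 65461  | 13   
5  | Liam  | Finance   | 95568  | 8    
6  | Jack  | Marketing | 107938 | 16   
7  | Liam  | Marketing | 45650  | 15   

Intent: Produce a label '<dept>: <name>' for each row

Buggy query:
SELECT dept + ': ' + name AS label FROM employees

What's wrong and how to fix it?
Bug: SQLite uses || for string concatenation; + coerces text to numbers (yielding 0)

Fix: Replace + with || to concatenate text

Corrected query:
SELECT dept || ': ' || name AS label FROM employees

Result:
label           
----------------
Finance: Carol  
Marketing: Kate 
Marketing: Hank 
Marketing: Grace
Finance: Liam   
Marketing: Jack 
Marketing: Liam 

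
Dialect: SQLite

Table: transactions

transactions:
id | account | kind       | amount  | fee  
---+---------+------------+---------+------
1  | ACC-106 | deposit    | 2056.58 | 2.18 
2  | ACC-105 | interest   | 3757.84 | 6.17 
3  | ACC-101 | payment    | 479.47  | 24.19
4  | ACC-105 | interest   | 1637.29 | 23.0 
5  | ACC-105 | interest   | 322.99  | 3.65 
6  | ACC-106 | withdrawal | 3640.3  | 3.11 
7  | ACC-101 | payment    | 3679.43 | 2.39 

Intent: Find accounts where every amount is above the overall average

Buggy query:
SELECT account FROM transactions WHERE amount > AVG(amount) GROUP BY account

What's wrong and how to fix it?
Bug: WHERE evaluates per row before aggregation, so AVG() is unavailable

Fix: Use a subquery for AVG and a HAVING MIN(...) filter so the condition holds for every row in the group

Corrected query:
SELECT account FROM transactions GROUP BY account HAVING MIN(amount) > (SELECT AVG(amount) FROM transactions)

Result:
(no rows)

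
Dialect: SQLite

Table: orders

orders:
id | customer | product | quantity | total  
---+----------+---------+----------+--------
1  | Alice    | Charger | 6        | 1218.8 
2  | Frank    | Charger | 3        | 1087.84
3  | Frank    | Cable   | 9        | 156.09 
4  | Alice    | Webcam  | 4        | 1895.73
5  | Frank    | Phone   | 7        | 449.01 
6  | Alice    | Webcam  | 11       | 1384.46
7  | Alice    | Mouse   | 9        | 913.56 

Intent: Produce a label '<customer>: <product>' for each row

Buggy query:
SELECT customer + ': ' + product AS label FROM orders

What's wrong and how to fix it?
Bug: SQLite uses || for string concatenation; + coerces text to numbers (yielding 0)

Fix: Replace + with || to concatenate text

Corrected query:
SELECT customer || ': ' || product AS label FROM orders

Result:
label         
--------------
Alice: Charger
Frank: Charger
Frank: Cable  
Alice: Webcam 
Frank: Phone  
Alice: Webcam 
Alice: Mouse  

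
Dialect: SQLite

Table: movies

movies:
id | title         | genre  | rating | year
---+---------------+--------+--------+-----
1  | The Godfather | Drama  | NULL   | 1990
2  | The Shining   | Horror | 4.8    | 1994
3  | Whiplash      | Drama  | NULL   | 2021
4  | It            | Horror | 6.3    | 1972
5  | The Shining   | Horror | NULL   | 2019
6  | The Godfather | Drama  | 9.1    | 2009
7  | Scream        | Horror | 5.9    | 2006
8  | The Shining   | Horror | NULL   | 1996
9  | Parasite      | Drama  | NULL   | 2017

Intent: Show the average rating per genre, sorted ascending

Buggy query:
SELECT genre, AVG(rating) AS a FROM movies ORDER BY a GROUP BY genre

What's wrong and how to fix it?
Bug: GROUP BY must precede ORDER BY

Fix: Move ORDER BY to the end, after GROUP BY

Corrected query:
SELECT genre, AVG(rating) AS a FROM movies GROUP BY genre ORDER BY a

Result:
genre  | a       
-------+---------
Horror | 5.666667
Drama  | 9.1     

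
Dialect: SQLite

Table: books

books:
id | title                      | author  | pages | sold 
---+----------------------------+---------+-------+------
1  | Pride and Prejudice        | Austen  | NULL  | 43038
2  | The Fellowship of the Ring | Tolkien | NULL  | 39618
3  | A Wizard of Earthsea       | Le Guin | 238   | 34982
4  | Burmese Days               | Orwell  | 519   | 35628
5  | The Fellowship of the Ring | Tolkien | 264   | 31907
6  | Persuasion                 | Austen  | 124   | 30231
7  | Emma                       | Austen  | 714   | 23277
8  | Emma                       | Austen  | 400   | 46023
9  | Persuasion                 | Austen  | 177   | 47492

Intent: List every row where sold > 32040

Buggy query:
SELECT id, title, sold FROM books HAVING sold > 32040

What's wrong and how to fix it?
Bug: This is a non-aggregate query (no GROUP BY, no aggregates), so in SQLite the HAVING clause is invalid here; a row-level condition belongs in WHERE

Fix: Use WHERE for row-level filtering

Corrected query:
SELECT id, title, sold FROM books WHERE sold > 32040

Result:
id | title                      | sold 
---+----------------------------+------
1  | Pride and Prejudice        | 43038
2  | The Fellowship of the Ring | 39618
3  | A Wizard of Earthsea       | 34982
4  | Burmese Days               | 35628
8  | Emma                       | 46023
9  | Persuasion                 | 47492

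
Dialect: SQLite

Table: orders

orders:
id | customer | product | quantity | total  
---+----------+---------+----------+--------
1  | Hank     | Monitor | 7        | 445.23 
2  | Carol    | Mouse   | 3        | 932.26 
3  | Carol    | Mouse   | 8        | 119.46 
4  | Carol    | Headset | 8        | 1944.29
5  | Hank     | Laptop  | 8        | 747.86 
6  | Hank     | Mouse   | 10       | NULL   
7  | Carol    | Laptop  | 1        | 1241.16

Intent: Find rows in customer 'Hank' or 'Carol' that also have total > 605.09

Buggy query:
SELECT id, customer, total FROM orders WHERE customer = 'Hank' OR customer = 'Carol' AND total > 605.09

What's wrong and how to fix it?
Bug: Without parentheses, AND is evaluated before OR, so the total filter only applies to the 'Carol' branch

Fix: Group the OR with parentheses (or use IN), then AND the threshold

Corrected query:
SELECT id, customer, total FROM orders WHERE (customer = 'Hank' OR customer = 'Carol') AND total > 605.09

Result:
id | customer | total  
---+----------+--------
2  | Carol    | 932.26 
4  | Carol    | 1944.29
5  | Hank     | 747.86 
7  | Carol    | 1241.16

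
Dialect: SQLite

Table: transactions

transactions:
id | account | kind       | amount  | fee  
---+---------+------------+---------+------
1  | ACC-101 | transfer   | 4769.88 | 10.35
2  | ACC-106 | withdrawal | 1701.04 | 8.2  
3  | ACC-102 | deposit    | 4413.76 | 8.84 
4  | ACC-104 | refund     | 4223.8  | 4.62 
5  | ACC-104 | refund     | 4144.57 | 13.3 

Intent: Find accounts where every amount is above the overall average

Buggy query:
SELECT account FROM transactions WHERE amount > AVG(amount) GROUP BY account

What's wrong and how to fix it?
Bug: WHERE evaluates per row before aggregation, so AVG() is unavailable

Fix: Compute the overall average in a scalar subquery and compare each group's MIN against it in HAVING

Corrected query:
SELECT account FROM transactions GROUP BY account HAVING MIN(amount) > (SELECT AVG(amount) FROM transactions)

Result:
account
-------
ACC-101
ACC-102
ACC-104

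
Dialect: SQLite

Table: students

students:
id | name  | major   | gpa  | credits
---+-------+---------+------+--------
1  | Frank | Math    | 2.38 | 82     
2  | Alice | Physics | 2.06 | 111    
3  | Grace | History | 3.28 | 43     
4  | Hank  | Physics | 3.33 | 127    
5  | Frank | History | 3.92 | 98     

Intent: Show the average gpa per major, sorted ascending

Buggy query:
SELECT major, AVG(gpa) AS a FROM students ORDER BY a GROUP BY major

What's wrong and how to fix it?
Bug: GROUP BY must precede ORDER BY

Fix: Move ORDER BY to the end, after GROUP BY

Corrected query:
SELECT major, AVG(gpa) AS a FROM students GROUP BY major ORDER BY a

Result:
major   | a    
--------+------
Math    | 2.38 
Physics | 2.695
History | 3.6  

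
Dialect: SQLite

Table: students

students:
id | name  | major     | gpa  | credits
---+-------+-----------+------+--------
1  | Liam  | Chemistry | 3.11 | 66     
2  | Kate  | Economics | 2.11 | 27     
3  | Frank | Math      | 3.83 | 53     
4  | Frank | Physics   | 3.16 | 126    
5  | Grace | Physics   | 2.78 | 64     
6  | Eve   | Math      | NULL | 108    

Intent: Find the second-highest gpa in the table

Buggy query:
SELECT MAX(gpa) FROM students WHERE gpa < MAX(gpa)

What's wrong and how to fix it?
Bug: MAX(gpa) on the right of the comparison is an aggregate-in-WHERE error

Fix: Put the inner MAX in a scalar subquery

Corrected query:
SELECT MAX(gpa) FROM students WHERE gpa < (SELECT MAX(gpa) FROM students)

Result:
MAX(gpa)
--------
3.16    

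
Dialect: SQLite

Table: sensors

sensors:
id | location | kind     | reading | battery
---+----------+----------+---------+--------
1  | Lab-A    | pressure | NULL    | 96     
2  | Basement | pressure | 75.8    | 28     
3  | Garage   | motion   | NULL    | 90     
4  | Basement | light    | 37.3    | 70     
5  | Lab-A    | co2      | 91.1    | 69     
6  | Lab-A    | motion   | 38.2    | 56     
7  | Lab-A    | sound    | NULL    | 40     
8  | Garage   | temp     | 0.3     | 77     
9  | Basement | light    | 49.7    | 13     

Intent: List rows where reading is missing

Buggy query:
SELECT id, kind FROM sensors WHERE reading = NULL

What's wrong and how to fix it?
Bug: Comparing to NULL with '=' never matches; NULL = NULL is unknown, not true

Fix: Replace '= NULL' with 'IS NULL'

Corrected query:
SELECT id, kind FROM sensors WHERE reading IS NULL

Result:
id | kind    
---+---------
1  | pressure
3  | motion  
7  | sound   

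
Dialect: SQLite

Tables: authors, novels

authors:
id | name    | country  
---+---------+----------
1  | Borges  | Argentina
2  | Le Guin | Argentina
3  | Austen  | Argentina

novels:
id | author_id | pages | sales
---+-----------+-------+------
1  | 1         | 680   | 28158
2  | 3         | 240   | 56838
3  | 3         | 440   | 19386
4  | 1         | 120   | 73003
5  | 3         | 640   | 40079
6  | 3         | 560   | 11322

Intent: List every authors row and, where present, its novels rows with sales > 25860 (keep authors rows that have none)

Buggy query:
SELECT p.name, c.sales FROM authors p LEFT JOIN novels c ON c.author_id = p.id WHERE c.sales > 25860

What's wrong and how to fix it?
Bug: A WHERE condition on the right-hand table after LEFT JOIN drops unmatched parents

Fix: Put 'c.sales > 25860' in the JOIN's ON clause instead of WHERE

Corrected query:
SELECT p.name, c.sales FROM authors p LEFT JOIN novels c ON c.author_id = p.id AND c.sales > 25860

Result:
name    | sales
--------+------
Borges  | 28158
Borges  | 73003
Le Guin | NULL 
Austen  | 40079
Austen  | 56838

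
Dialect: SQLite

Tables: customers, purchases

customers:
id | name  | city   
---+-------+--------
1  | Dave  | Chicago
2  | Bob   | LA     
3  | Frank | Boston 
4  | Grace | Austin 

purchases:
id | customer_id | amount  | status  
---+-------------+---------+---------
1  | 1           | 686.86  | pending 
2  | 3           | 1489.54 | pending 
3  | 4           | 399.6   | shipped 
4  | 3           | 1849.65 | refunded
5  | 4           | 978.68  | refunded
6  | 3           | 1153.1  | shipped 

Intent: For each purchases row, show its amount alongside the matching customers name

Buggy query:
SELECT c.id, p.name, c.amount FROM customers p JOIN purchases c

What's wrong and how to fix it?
Bug: JOIN with no ON clause produces a cartesian product; every purchases row pairs with every customers row

Fix: Specify the join condition linking the foreign key to the parent id

Corrected query:
SELECT c.id, p.name, c.amount FROM customers p JOIN purchases c ON c.customer_id = p.id

Result:
id | name  | amount 
---+-------+--------
1  | Dave  | 686.86 
2  | Frank | 1489.54
3  | Grace | 399.6  
4  | Frank | 1849.65
5  | Grace | 978.68 
6  | Frank | 1153.1 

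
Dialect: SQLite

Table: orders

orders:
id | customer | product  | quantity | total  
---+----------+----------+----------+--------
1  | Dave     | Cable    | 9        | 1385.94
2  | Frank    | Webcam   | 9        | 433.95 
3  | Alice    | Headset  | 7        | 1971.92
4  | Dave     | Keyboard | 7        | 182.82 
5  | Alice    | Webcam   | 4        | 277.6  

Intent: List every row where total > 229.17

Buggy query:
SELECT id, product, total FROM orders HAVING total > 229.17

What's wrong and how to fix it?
Bug: This is a non-aggregate query (no GROUP BY, no aggregates), so in SQLite the HAVING clause is invalid here; a row-level condition belongs in WHERE

Fix: Replace HAVING with WHERE since the condition applies to individual rows

Corrected query:
SELECT id, product, total FROM orders WHERE total > 229.17

Result:
id | product | total  
---+---------+--------
1  | Cable   | 1385.94
2  | Webcam  | 433.95 
3  | Headset | 1971.92
5  | Webcam  | 277.6  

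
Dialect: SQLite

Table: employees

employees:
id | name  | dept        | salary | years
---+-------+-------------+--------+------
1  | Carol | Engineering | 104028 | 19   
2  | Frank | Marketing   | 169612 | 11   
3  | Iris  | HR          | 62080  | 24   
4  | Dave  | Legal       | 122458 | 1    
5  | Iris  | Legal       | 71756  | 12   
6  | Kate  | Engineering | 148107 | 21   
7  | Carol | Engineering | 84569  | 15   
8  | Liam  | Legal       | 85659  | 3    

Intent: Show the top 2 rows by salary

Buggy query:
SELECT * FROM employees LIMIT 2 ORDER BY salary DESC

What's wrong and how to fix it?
Bug: ORDER BY cannot follow LIMIT; LIMIT is the final clause

Fix: Swap the clauses: ORDER BY first, then LIMIT

Corrected query:
SELECT * FROM employees ORDER BY salary DESC LIMIT 2

Result:
id | name  | dept        | salary | years
---+-------+-------------+--------+------
2  | Frank | Marketing   | 169612 | 11   
6  | Kate  | Engineering | 148107 | 21   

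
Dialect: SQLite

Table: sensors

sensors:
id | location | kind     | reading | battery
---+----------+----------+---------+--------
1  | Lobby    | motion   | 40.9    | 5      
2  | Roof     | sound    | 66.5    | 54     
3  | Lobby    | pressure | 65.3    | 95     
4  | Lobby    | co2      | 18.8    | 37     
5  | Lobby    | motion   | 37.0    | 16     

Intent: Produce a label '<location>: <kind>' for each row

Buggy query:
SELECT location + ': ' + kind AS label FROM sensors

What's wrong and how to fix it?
Bug: '+' is numeric addition; on text columns SQLite converts them to 0 instead of concatenating

Fix: Replace + with || to concatenate text

Corrected query:
SELECT location || ': ' || kind AS label FROM sensors

Result:
label          
---------------
Lobby: motion  
Roof: sound    
Lobby: pressure
Lobby: co2     
Lobby: motion  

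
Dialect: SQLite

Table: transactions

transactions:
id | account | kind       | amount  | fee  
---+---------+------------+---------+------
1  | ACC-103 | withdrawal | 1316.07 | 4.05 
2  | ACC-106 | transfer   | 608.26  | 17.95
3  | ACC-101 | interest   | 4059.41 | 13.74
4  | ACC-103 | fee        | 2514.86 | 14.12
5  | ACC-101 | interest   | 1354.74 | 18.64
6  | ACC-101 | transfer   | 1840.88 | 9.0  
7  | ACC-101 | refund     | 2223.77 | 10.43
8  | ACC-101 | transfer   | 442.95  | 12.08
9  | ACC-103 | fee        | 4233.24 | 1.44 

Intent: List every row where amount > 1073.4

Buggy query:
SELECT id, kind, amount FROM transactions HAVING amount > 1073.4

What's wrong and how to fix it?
Bug: This is a non-aggregate query (no GROUP BY, no aggregates), so in SQLite the HAVING clause is invalid here; a row-level condition belongs in WHERE

Fix: Replace HAVING with WHERE since the condition applies to individual rows

Corrected query:
SELECT id, kind, amount FROM transactions WHERE amount > 1073.4

Result:
id | kind       | amount 
---+------------+--------
1  | withdrawal | 1316.07
3  | interest   | 4059.41
4  | fee        | 2514.86
5  | interest   | 1354.74
6  | transfer   | 1840.88
7  | refund     | 2223.77
9  | fee        | 4233.24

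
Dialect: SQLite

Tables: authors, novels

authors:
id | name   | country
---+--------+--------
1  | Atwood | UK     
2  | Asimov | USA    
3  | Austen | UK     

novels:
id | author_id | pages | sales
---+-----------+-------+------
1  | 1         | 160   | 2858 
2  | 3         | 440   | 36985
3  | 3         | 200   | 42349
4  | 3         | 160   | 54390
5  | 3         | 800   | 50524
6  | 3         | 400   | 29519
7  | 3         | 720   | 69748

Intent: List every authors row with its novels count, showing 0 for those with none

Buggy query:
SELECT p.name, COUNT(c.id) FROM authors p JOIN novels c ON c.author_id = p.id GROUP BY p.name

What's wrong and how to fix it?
Bug: An inner join excludes parents with zero children

Fix: Switch to LEFT JOIN to retain unmatched parent rows

Corrected query:
SELECT p.name, COUNT(c.id) FROM authors p LEFT JOIN novels c ON c.author_id = p.id GROUP BY p.name

Result:
name   | COUNT(c.id)
-------+------------
Asimov | 0          
Atwood | 1          
Austen | 6          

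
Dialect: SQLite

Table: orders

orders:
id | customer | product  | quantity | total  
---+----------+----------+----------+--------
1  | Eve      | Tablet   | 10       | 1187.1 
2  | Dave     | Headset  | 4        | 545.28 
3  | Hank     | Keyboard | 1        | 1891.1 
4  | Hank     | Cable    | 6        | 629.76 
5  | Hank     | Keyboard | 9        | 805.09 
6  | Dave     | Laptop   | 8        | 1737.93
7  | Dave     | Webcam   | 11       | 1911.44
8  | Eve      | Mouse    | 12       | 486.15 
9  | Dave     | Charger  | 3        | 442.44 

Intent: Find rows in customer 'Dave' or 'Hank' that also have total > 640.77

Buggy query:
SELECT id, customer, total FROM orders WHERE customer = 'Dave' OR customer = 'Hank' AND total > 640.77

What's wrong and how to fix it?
Bug: AND binds tighter than OR, so this parses as customer = 'Dave' OR (customer = 'Hank' AND total > 640.77)

Fix: Add parentheses around the OR so the AND applies to both alternatives

Corrected query:
SELECT id, customer, total FROM orders WHERE (customer = 'Dave' OR customer = 'Hank') AND total > 640.77

Result:
id | customer | total  
---+----------+--------
3  | Hank     | 1891.1 
5  | Hank     | 805.09 
6  | Dave     | 1737.93
7  | Dave     | 1911.44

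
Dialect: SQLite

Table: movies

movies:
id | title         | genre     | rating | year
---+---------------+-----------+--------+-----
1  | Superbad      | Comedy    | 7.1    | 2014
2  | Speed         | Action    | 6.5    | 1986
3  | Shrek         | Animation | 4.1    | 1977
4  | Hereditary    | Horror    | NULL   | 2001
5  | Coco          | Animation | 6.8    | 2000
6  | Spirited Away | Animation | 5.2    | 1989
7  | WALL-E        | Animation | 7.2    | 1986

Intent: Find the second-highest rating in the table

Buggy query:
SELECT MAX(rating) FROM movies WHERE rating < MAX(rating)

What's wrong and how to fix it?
Bug: MAX(rating) on the right of the comparison is an aggregate-in-WHERE error

Fix: Put the inner MAX in a scalar subquery

Corrected query:
SELECT MAX(rating) FROM movies WHERE rating < (SELECT MAX(rating) FROM movies)

Result:
MAX(rating)
-----------
7.1        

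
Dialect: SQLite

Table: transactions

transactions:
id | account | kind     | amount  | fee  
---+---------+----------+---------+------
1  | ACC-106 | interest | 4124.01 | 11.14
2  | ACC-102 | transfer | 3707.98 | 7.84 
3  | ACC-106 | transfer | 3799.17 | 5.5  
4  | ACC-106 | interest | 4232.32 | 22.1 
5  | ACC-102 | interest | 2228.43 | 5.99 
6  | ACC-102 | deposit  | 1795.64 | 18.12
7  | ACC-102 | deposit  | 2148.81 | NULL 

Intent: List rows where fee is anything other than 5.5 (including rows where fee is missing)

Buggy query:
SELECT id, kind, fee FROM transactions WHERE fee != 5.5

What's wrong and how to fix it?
Bug: 'fee != 5.5' is unknown when fee is NULL, so NULL rows are silently excluded

Fix: Handle NULL separately with IS NULL alongside the inequality

Corrected query:
SELECT id, kind, fee FROM transactions WHERE fee != 5.5 OR fee IS NULL

Result:
id | kind     | fee  
---+----------+------
1  | interest | 11.14
2  | transfer | 7.84 
4  | interest | 22.1 
5  | interest | 5.99 
6  | deposit  | 18.12
7  | deposit  | NULL 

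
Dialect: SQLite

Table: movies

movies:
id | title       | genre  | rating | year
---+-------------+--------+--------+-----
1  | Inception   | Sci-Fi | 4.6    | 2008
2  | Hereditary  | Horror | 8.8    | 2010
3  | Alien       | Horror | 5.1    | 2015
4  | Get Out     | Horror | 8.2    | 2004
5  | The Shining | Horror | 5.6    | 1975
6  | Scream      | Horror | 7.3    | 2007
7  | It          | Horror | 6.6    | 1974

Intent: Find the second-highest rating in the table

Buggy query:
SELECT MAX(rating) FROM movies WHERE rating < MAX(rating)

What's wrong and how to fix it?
Bug: MAX(rating) on the right of the comparison is an aggregate-in-WHERE error

Fix: Compute the overall MAX in a subquery, then take MAX of rows below it

Corrected query:
SELECT MAX(rating) FROM movies WHERE rating < (SELECT MAX(rating) FROM movies)

Result:
MAX(rating)
-----------
8.2        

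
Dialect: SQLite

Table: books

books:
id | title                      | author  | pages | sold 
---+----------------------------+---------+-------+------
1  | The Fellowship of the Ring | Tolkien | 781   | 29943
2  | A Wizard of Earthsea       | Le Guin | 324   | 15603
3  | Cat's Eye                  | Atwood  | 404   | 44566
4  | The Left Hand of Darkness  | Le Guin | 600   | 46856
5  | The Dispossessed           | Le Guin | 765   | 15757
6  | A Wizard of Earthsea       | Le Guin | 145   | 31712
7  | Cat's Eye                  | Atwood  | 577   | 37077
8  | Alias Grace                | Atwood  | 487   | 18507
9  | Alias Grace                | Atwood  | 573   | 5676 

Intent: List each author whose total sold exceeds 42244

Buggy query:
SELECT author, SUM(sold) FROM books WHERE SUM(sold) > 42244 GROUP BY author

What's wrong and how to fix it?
Bug: WHERE runs before GROUP BY, so aggregates aren't available there

Fix: Move the aggregate condition to a HAVING clause

Corrected query:
SELECT author, SUM(sold) FROM books GROUP BY author HAVING SUM(sold) > 42244

Result:
author  | SUM(sold)
--------+----------
Atwood  | 105826   
Le Guin | 109928   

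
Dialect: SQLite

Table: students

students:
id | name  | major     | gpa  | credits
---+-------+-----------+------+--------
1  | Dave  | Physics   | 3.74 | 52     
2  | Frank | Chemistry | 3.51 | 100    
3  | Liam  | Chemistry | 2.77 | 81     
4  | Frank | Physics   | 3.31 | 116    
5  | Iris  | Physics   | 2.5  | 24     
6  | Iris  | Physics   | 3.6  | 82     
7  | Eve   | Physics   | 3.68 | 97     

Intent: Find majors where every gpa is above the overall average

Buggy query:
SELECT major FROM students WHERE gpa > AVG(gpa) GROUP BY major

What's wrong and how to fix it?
Bug: AVG() is an aggregate; it can't sit directly in WHERE

Fix: Use a subquery for AVG and a HAVING MIN(...) filter so the condition holds for every row in the group

Corrected query:
SELECT major FROM students GROUP BY major HAVING MIN(gpa) > (SELECT AVG(gpa) FROM students)

Result:
(no rows)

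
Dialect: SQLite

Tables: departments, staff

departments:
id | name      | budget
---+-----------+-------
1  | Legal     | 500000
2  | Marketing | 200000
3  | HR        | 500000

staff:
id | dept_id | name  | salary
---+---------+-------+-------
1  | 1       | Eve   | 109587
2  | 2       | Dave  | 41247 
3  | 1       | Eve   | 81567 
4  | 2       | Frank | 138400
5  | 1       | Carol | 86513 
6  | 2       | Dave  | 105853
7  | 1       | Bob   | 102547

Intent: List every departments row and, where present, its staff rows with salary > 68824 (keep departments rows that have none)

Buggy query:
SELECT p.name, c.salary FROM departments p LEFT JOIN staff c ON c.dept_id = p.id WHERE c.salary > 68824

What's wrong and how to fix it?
Bug: Filtering c.salary in WHERE discards the NULL rows produced by LEFT JOIN, turning it into an inner join

Fix: Put 'c.salary > 68824' in the JOIN's ON clause instead of WHERE

Corrected query:
SELECT p.name, c.salary FROM departments p LEFT JOIN staff c ON c.dept_id = p.id AND c.salary > 68824

Result:
name      | salary
----------+-------
Legal     | 81567 
Legal     | 86513 
Legal     | 102547
Legal     | 109587
Marketing | 105853
Marketing | 138400
HR        | NULL  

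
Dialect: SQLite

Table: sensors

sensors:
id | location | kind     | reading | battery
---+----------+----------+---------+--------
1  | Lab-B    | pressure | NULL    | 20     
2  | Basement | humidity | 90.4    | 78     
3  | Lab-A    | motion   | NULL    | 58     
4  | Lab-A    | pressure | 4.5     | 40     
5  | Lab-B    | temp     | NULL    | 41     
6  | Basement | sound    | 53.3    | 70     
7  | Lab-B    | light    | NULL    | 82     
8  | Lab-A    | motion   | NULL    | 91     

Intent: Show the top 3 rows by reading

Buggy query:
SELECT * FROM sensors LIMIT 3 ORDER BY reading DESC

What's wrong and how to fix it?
Bug: ORDER BY cannot follow LIMIT; LIMIT is the final clause

Fix: Sort with ORDER BY, then apply LIMIT

Corrected query:
SELECT * FROM sensors ORDER BY reading DESC LIMIT 3

Result:
id | location | kind     | reading | battery
---+----------+----------+---------+--------
2  | Basement | humidity | 90.4    | 78     
6  | Basement | sound    | 53.3    | 70     
4  | Lab-A    | pressure | 4.5     | 40     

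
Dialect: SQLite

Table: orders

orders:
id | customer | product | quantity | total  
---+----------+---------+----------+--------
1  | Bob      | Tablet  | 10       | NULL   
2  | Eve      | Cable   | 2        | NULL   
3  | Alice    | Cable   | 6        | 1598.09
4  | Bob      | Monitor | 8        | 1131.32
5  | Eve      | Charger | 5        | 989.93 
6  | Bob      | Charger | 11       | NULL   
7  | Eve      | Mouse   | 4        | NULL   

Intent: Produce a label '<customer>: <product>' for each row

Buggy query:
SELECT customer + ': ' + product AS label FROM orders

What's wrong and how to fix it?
Bug: '+' is numeric addition; on text columns SQLite converts them to 0 instead of concatenating

Fix: Use the || operator for string concatenation

Corrected query:
SELECT customer || ': ' || product AS label FROM orders

Result:
label       
------------
Bob: Tablet 
Eve: Cable  
Alice: Cable
Bob: Monitor
Eve: Charger
Bob: Charger
Eve: Mouse  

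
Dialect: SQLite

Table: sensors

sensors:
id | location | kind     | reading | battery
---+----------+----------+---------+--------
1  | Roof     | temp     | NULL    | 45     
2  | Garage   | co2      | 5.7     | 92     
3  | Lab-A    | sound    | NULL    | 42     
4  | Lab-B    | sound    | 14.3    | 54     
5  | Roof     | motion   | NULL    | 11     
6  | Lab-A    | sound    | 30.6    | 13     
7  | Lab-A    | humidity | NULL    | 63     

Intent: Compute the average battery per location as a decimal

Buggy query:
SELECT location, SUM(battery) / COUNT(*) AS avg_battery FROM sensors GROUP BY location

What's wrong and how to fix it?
Bug: Both operands are integers, so '/' performs integer division and truncates

Fix: Multiply by 1.0 (or CAST to REAL) to force floating-point division

Corrected query:
SELECT location, SUM(battery) * 1.0 / COUNT(*) AS avg_battery FROM sensors GROUP BY location

Result:
location | avg_battery
---------+------------
Garage   | 92         
Lab-A    | 39.333333  
Lab-B    | 54         
Roof     | 28         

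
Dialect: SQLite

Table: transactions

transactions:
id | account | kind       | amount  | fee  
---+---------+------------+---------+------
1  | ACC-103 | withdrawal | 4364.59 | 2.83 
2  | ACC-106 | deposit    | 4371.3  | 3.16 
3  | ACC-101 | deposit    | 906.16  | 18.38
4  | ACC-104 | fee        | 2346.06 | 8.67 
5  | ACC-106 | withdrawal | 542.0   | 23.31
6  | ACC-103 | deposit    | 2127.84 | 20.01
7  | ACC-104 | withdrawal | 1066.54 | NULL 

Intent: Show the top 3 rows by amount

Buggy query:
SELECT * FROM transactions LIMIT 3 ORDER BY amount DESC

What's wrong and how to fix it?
Bug: LIMIT must come after ORDER BY

Fix: Swap the clauses: ORDER BY first, then LIMIT

Corrected query:
SELECT * FROM transactions ORDER BY amount DESC LIMIT 3

Result:
id | account | kind       | amount  | fee 
---+---------+------------+---------+-----
2  | ACC-106 | deposit    | 4371.3  | 3.16
1  | ACC-103 | withdrawal | 4364.59 | 2.83
4  | ACC-104 | fee        | 2346.06 | 8.67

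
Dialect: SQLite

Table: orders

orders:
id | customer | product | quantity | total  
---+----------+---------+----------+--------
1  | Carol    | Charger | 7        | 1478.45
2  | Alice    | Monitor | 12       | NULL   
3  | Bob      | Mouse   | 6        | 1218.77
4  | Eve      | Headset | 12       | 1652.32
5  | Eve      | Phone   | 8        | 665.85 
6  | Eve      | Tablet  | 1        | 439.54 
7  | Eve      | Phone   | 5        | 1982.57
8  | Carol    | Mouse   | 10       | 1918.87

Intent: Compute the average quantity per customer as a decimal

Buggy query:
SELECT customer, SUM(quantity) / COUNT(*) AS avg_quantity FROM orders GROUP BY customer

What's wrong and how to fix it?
Bug: Both operands are integers, so '/' performs integer division and truncates

Fix: Cast one side to REAL so the division keeps the fractional part

Corrected query:
SELECT customer, SUM(quantity) * 1.0 / COUNT(*) AS avg_quantity FROM orders GROUP BY customer

Result:
customer | avg_quantity
---------+-------------
Alice    | 12          
Bob      | 6           
Carol    | 8.5         
Eve      | 6.5         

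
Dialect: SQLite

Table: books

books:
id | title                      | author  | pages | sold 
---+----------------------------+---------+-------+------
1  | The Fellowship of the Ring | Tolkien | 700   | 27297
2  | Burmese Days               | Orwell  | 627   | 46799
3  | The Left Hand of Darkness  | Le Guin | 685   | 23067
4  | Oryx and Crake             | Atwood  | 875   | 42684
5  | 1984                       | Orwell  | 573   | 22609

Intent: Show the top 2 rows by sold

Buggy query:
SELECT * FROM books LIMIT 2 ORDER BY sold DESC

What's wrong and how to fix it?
Bug: ORDER BY cannot follow LIMIT; LIMIT is the final clause

Fix: Swap the clauses: ORDER BY first, then LIMIT

Corrected query:
SELECT * FROM books ORDER BY sold DESC LIMIT 2

Result:
id | title          | author | pages | sold 
---+----------------+--------+-------+------
2  | Burmese Days   | Orwell | 627   | 46799
4  | Oryx and Crake | Atwood | 875   | 42684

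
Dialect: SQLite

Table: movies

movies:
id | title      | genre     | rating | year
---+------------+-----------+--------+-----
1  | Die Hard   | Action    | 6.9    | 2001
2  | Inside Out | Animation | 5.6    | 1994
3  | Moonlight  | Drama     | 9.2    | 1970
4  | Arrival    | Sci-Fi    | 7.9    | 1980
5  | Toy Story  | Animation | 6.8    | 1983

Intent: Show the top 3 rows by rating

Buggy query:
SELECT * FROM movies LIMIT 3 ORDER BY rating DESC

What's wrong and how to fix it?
Bug: LIMIT must come after ORDER BY

Fix: Swap the clauses: ORDER BY first, then LIMIT

Corrected query:
SELECT * FROM movies ORDER BY rating DESC LIMIT 3

Result:
id | title     | genre  | rating | year
---+-----------+--------+--------+-----
3  | Moonlight | Drama  | 9.2    | 1970
4  | Arrival   | Sci-Fi | 7.9    | 1980
1  | Die Hard  | Action | 6.9    | 2001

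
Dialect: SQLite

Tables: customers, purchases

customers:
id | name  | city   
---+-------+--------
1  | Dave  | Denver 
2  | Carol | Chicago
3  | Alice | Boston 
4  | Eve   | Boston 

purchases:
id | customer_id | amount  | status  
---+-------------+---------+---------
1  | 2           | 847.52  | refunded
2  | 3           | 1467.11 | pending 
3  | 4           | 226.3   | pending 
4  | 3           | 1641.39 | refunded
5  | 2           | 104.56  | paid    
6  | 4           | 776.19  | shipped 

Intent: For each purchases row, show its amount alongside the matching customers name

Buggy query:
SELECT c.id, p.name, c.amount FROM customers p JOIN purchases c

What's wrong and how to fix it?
Bug: JOIN with no ON clause produces a cartesian product; every purchases row pairs with every customers row

Fix: Specify the join condition linking the foreign key to the parent id

Corrected query:
SELECT c.id, p.name, c.amount FROM customers p JOIN purchases c ON c.customer_id = p.id

Result:
id | name  | amount 
---+-------+--------
1  | Carol | 847.52 
2  | Alice | 1467.11
3  | Eve   | 226.3  
4  | Alice | 1641.39
5  | Carol | 104.56 
6  | Eve   | 776.19 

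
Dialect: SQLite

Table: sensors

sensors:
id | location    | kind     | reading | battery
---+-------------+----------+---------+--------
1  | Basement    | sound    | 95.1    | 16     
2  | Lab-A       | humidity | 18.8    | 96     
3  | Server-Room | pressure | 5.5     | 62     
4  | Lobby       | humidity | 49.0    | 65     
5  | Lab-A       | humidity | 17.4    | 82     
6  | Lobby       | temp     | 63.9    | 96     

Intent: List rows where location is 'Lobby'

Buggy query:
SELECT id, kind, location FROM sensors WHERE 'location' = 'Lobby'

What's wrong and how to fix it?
Bug: 'location' in single quotes is a string literal, not the column; the comparison is literal-vs-literal and never true

Fix: Remove the quotes around the column name (or use double quotes for an identifier)

Corrected query:
SELECT id, kind, location FROM sensors WHERE location = 'Lobby'

Result:
id | kind     | location
---+----------+---------
4  | humidity | Lobby   
6  | temp     | Lobby   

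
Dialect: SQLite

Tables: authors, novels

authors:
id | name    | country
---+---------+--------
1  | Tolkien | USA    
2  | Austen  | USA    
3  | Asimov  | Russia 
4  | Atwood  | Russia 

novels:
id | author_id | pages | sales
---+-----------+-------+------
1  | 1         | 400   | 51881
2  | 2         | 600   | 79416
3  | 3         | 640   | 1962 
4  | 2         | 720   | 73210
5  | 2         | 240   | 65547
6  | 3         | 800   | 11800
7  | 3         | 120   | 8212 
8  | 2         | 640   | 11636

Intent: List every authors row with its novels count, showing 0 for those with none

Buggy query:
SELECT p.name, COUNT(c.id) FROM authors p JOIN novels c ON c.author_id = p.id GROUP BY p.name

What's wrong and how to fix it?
Bug: INNER JOIN drops authors rows that have no matching novels rows

Fix: Use LEFT JOIN so parents without children still appear (COUNT(c.id) gives 0)

Corrected query:
SELECT p.name, COUNT(c.id) FROM authors p LEFT JOIN novels c ON c.author_id = p.id GROUP BY p.name

Result:
name    | COUNT(c.id)
--------+------------
Asimov  | 3          
Atwood  | 0          
Austen  | 4          
Tolkien | 1          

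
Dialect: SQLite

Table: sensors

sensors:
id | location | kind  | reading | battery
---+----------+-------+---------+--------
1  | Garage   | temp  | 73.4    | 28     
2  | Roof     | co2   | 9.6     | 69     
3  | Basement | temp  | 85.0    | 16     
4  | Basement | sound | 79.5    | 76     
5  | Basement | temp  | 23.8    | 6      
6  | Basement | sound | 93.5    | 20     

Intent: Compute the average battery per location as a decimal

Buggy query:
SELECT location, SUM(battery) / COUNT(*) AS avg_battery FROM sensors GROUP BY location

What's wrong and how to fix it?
Bug: SUM(battery) and COUNT(*) are both integers; the division truncates the fractional part

Fix: Multiply by 1.0 (or CAST to REAL) to force floating-point division

Corrected query:
SELECT location, SUM(battery) * 1.0 / COUNT(*) AS avg_battery FROM sensors GROUP BY location

Result:
location | avg_battery
---------+------------
Basement | 29.5       
Garage   | 28         
Roof     | 69         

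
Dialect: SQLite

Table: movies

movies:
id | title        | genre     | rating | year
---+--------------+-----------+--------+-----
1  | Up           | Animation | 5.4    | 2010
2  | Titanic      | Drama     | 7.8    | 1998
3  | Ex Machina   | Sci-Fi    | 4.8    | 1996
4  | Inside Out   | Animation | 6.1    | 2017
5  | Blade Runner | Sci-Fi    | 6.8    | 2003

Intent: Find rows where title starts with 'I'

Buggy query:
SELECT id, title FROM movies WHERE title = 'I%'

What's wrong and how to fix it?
Bug: Wildcards only work with LIKE; '=' treats '%' as a literal character

Fix: Use LIKE for wildcard pattern matching

Corrected query:
SELECT id, title FROM movies WHERE title LIKE 'I%'

Result:
id | title     
---+-----------
4  | Inside Out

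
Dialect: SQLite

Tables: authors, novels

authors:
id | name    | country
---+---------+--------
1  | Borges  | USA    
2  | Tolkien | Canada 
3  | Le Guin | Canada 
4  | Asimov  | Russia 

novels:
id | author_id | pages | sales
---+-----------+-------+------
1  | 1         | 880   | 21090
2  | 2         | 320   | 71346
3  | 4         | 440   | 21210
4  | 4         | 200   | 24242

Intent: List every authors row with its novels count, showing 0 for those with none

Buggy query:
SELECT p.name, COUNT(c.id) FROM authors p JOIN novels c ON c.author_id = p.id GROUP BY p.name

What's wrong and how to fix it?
Bug: INNER JOIN drops authors rows that have no matching novels rows

Fix: Use LEFT JOIN so parents without children still appear (COUNT(c.id) gives 0)

Corrected query:
SELECT p.name, COUNT(c.id) FROM authors p LEFT JOIN novels c ON c.author_id = p.id GROUP BY p.name

Result:
name    | COUNT(c.id)
--------+------------
Asimov  | 2          
Borges  | 1          
Le Guin | 0          
Tolkien | 1          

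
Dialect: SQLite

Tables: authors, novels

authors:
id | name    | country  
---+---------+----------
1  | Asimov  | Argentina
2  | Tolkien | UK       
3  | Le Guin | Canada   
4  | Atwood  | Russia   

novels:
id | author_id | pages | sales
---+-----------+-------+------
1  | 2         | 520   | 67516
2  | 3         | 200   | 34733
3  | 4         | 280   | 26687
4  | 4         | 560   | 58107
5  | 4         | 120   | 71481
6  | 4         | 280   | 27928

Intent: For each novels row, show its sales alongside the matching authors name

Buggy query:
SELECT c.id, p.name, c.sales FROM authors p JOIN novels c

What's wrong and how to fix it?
Bug: Missing join condition: each novels row is matched to all authors rows instead of just its own

Fix: Add ON c.author_id = p.id to the JOIN

Corrected query:
SELECT c.id, p.name, c.sales FROM authors p JOIN novels c ON c.author_id = p.id

Result:
id | name    | sales
---+---------+------
1  | Tolkien | 67516
2  | Le Guin | 34733
3  | Atwood  | 26687
4  | Atwood  | 58107
5  | Atwood  | 71481
6  | Atwood  | 27928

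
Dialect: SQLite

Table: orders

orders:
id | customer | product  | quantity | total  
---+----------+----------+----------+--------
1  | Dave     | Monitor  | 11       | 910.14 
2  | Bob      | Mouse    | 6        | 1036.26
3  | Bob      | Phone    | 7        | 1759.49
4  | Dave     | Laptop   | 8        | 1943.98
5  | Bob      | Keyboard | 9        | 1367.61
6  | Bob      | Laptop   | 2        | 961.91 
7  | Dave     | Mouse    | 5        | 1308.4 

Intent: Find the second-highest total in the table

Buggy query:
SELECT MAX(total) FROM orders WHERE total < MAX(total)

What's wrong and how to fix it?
Bug: MAX(total) on the right of the comparison is an aggregate-in-WHERE error

Fix: Compute the overall MAX in a subquery, then take MAX of rows below it

Corrected query:
SELECT MAX(total) FROM orders WHERE total < (SELECT MAX(total) FROM orders)

Result:
MAX(total)
----------
1759.49   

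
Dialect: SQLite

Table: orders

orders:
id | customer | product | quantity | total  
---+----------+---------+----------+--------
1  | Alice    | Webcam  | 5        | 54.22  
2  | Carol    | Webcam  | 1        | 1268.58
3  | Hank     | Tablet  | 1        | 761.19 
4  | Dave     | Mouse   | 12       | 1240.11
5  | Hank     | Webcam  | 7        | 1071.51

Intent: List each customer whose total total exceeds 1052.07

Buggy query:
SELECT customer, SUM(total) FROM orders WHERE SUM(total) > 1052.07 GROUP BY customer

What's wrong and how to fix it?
Bug: WHERE runs before GROUP BY, so aggregates aren't available there

Fix: Use HAVING (which filters groups after aggregation) instead of WHERE

Corrected query:
SELECT customer, SUM(total) FROM orders GROUP BY customer HAVING SUM(total) > 1052.07

Result:
customer | SUM(total)
---------+-----------
Carol    | 1268.58   
Dave     | 1240.11   
Hank     | 1832.7    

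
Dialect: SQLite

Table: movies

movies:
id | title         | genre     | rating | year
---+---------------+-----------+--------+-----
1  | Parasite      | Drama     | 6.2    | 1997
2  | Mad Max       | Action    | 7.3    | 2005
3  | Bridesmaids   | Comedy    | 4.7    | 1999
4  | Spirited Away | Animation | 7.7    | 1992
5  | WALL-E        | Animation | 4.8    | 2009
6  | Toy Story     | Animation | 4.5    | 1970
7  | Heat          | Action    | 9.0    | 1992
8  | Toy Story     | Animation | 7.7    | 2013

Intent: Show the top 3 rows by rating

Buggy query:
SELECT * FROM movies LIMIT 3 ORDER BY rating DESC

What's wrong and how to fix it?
Bug: LIMIT must come after ORDER BY

Fix: Swap the clauses: ORDER BY first, then LIMIT

Corrected query:
SELECT * FROM movies ORDER BY rating DESC LIMIT 3

Result:
id | title         | genre     | rating | year
---+---------------+-----------+--------+-----
7  | Heat          | Action    | 9      | 1992
4  | Spirited Away | Animation | 7.7    | 1992
8  | Toy Story     | Animation | 7.7    | 2013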